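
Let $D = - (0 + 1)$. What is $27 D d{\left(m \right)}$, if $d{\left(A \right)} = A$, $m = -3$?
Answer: $81$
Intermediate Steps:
$D = -1$ ($D = \left(-1\right) 1 = -1$)
$27 D d{\left(m \right)} = 27 \left(-1\right) \left(-3\right) = \left(-27\right) \left(-3\right) = 81$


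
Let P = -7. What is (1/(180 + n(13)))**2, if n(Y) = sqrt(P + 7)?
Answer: 1/32400 ≈ 3.0864e-5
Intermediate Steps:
n(Y) = 0 (n(Y) = sqrt(-7 + 7) = sqrt(0) = 0)
(1/(180 + n(13)))**2 = (1/(180 + 0))**2 = (1/180)**2 = 1/32400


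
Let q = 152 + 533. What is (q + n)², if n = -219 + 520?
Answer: 972196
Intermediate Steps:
q = 685
n = 301
(q + n)² = (685 + 301)² = 986² = 972196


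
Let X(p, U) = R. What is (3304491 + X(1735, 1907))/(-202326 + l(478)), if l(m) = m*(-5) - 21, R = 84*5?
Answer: -3304911/204737 ≈ -16.142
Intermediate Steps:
R = 420
X(p, U) = 420
l(m) = -21 - 5*m (l(m) = -5*m - 21 = -21 - 5*m)
(3304491 + X(1735, 1907))/(-202326 + l(478)) = (3304491 + 420)/(-202326 + (-21 - 5*478)) = 3304911/(-202326 + (-21 - 2390)) = 3304911/(-202326 - 2411) = 3304911/(-204737) = 3304911*(-1/204737) = -3304911/204737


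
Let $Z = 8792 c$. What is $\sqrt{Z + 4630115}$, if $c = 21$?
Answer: $\sqrt{4814747} \approx 2194.3$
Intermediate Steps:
$Z = 184632$ ($Z = 8792 \cdot 21 = 184632$)
$\sqrt{Z + 4630115} = \sqrt{184632 + 4630115} = \sqrt{4814747}$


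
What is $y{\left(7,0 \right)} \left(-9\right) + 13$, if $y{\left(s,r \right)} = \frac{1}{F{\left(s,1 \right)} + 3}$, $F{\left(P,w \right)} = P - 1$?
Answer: $12$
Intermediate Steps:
$F{\left(P,w \right)} = -1 + P$
$y{\left(s,r \right)} = \frac{1}{2 + s}$ ($y{\left(s,r \right)} = \frac{1}{\left(-1 + s\right) + 3} = \frac{1}{2 + s}$)
$y{\left(7,0 \right)} \left(-9\right) + 13 = \frac{1}{2 + 7} \left(-9\right) + 13 = \frac{1}{9} \left(-9\right) + 13 = -1 + 13 = 12$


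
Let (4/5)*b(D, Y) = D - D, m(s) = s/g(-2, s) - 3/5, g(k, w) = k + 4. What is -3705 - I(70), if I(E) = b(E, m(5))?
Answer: -3705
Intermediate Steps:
g(k, w) = 4 + k
m(s) = -3/5 + s/2 (m(s) = s/(4 - 2) - 3/5 = s/2 - 3*1/5 = s*(1/2) - 3/5 = s/2 - 3/5 = -3/5 + s/2)
b(D, Y) = 0 (b(D, Y) = 5*(D - D)/4 = (5/4)*0 = 0)
I(E) = 0
-3705 - I(70) = -3705 - 1*0 = -3705 + 0 = -3705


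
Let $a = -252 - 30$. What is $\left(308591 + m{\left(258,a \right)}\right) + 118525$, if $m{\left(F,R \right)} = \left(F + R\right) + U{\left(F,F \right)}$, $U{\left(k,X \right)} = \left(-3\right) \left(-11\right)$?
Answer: $427125$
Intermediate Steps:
$U{\left(k,X \right)} = 33$
$a = -282$ ($a = -252 - 30 = -282$)
$m{\left(F,R \right)} = 33 + F + R$ ($m{\left(F,R \right)} = \left(F + R\right) + 33 = 33 + F + R$)
$\left(308591 + m{\left(258,a \right)}\right) + 118525 = \left(308591 + \left(33 + 258 - 282\right)\right) + 118525 = \left(308591 + 9\right) + 118525 = 308600 + 118525 = 427125$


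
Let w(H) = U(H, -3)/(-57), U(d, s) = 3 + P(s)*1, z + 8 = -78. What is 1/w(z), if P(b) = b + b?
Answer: 19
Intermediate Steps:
z = -86 (z = -8 - 78 = -86)
P(b) = 2*b
U(d, s) = 3 + 2*s (U(d, s) = 3 + (2*s)*1 = 3 + 2*s)
w(H) = 1/19 (w(H) = (3 + 2*(-3))/(-57) = (3 - 6)*(-1/57) = -3*(-1/57) = 1/19)
1/w(z) = 1/(1/19) = 19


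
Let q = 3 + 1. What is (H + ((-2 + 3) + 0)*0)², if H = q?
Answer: 16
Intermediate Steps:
q = 4
H = 4
(H + ((-2 + 3) + 0)*0)² = (4 + ((-2 + 3) + 0)*0)² = (4 + (1 + 0)*0)² = (4 + 1*0)² = (4 + 0)² = 4² = 16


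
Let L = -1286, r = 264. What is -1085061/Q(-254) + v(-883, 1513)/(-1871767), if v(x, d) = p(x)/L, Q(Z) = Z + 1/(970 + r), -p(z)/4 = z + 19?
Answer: 1611506542555934274/377233497241735 ≈ 4271.9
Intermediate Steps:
p(z) = -76 - 4*z (p(z) = -4*(z + 19) = -4*(19 + z) = -76 - 4*z)
Q(Z) = 1/1234 + Z (Q(Z) = Z + 1/(970 + 264) = Z + 1/1234 = 1/1234 + Z)
v(x, d) = 38/643 + 2*x/643 (v(x, d) = (-76 - 4*x)/(-1286) = (-76 - 4*x)*(-1/1286) = 38/643 + 2*x/643)
-1085061/Q(-254) + v(-883, 1513)/(-1871767) = -1085061/(1/1234 - 254) + (38/643 + (2/643)*(-883))/(-1871767) = -1085061/(-313435/1234) + (38/643 - 1766/643)*(-1/1871767) = -1085061*(-1234/313435) - 1728/643*(-1/1871767) = 1338965274/313435 + 1728/1203546181 = 1611506542555934274/377233497241735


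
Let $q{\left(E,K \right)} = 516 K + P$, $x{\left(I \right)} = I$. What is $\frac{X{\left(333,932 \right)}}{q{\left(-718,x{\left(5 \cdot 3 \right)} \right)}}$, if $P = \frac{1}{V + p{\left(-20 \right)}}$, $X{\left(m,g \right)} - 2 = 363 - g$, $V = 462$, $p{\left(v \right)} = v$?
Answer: $- \frac{250614}{3421081} \approx -0.073256$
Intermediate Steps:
$X{\left(m,g \right)} = 365 - g$ ($X{\left(m,g \right)} = 2 - \left(-363 + g\right) = 365 - g$)
$P = \frac{1}{442}$ ($P = \frac{1}{462 - 20} = \frac{1}{442} \approx 0.0022624$)
$q{\left(E,K \right)} = \frac{1}{442} + 516 K$ ($q{\left(E,K \right)} = 516 K + \frac{1}{442} = \frac{1}{442} + 516 K$)
$\frac{X{\left(333,932 \right)}}{q{\left(-718,x{\left(5 \cdot 3 \right)} \right)}} = \frac{365 - 932}{\frac{1}{442} + 516 \cdot 5 \cdot 3} = \frac{365 - 932}{\frac{1}{442} + 516 \cdot 15} = - \frac{567}{\frac{1}{442} + 7740} = - \frac{567}{\frac{3421081}{442}} = \left(-567\right) \frac{442}{3421081} = - \frac{250614}{3421081}$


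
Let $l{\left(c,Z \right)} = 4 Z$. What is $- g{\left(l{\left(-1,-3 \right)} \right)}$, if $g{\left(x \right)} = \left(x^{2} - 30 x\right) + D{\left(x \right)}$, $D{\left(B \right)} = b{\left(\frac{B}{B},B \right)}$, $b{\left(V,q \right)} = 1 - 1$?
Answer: $-504$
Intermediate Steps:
$b{\left(V,q \right)} = 0$
$D{\left(B \right)} = 0$
$g{\left(x \right)} = x^{2} - 30 x$ ($g{\left(x \right)} = \left(x^{2} - 30 x\right) + 0 = x^{2} - 30 x$)
$- g{\left(l{\left(-1,-3 \right)} \right)} = - 4 \left(-3\right) \left(-30 + 4 \left(-3\right)\right) = - \left(-12\right) \left(-30 - 12\right) = - \left(-12\right) \left(-42\right) = \left(-1\right) 504 = -504$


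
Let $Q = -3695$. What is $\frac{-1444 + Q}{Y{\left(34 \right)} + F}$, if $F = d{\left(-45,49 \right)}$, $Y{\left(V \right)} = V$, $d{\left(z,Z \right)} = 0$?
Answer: $- \frac{5139}{34} \approx -151.15$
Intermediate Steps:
$F = 0$
$\frac{-1444 + Q}{Y{\left(34 \right)} + F} = \frac{-1444 - 3695}{34 + 0} = - \frac{5139}{34}$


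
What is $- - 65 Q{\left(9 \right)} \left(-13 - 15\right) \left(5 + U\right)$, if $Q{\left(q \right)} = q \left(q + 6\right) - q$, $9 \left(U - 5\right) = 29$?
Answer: $-3032120$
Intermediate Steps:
$U = \frac{74}{9}$ ($U = 5 + \frac{1}{9} \cdot 29 = 5 + \frac{29}{9} = \frac{74}{9} \approx 8.2222$)
$Q{\left(q \right)} = - q + q \left(6 + q\right)$ ($Q{\left(q \right)} = q \left(6 + q\right) - q = - q + q \left(6 + q\right)$)
$- - 65 Q{\left(9 \right)} \left(-13 - 15\right) \left(5 + U\right) = - - 65 \cdot 9 \left(5 + 9\right) \left(-13 - 15\right) \left(5 + \frac{74}{9}\right) = - - 65 \cdot 9 \cdot 14 \left(\left(-28\right) \frac{119}{9}\right) = - \frac{\left(-65\right) 126 \left(-3332\right)}{9} = - \frac{\left(-8190\right) \left(-3332\right)}{9} = \left(-1\right) 3032120 = -3032120$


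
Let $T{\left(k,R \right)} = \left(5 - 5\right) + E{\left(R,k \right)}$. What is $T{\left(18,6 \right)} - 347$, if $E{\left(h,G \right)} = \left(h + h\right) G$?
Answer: $-131$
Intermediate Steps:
$E{\left(h,G \right)} = 2 G h$ ($E{\left(h,G \right)} = 2 h G = 2 G h$)
$T{\left(k,R \right)} = 2 R k$ ($T{\left(k,R \right)} = \left(5 - 5\right) + 2 k R = 0 + 2 R k = 2 R k$)
$T{\left(18,6 \right)} - 347 = 2 \cdot 6 \cdot 18 - 347 = 216 - 347 = -131$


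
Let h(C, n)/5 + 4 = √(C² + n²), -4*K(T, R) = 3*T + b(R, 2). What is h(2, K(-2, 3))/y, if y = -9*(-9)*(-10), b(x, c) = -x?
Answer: 2/81 - √145/648 ≈ 0.0061086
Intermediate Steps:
K(T, R) = -3*T/4 + R/4 (K(T, R) = -(3*T - R)/4 = -(-R + 3*T)/4 = -3*T/4 + R/4)
h(C, n) = -20 + 5*√(C² + n²)
y = -810 (y = 81*(-10) = -810)
h(2, K(-2, 3))/y = (-20 + 5*√(2² + (-¾*(-2) + (¼)*3)²))/(-810) = (-20 + 5*√(4 + (3/2 + ¾)²))*(-1/810) = (-20 + 5*√(4 + (9/4)²))*(-1/810) = (-20 + 5*√(4 + 81/16))*(-1/810) = (-20 + 5*√(145/16))*(-1/810) = (-20 + 5*(√145/4))*(-1/810) = (-20 + 5*√145/4)*(-1/810) = 2/81 - √145/648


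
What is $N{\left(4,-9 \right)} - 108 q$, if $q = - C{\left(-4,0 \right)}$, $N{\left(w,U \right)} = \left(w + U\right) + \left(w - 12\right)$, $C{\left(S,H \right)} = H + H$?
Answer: $-13$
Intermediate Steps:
$C{\left(S,H \right)} = 2 H$
$N{\left(w,U \right)} = -12 + U + 2 w$ ($N{\left(w,U \right)} = \left(U + w\right) + \left(-12 + w\right) = -12 + U + 2 w$)
$q = 0$ ($q = - 2 \cdot 0 = \left(-1\right) 0 = 0$)
$N{\left(4,-9 \right)} - 108 q = \left(-12 - 9 + 2 \cdot 4\right) - 0 = \left(-12 - 9 + 8\right) + 0 = -13 + 0 = -13$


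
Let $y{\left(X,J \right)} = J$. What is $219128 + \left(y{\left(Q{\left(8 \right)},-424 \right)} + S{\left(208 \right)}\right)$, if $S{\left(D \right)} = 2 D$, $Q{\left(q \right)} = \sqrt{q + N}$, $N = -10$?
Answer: $219120$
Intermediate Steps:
$Q{\left(q \right)} = \sqrt{-10 + q}$ ($Q{\left(q \right)} = \sqrt{q - 10} = \sqrt{-10 + q}$)
$219128 + \left(y{\left(Q{\left(8 \right)},-424 \right)} + S{\left(208 \right)}\right) = 219128 + \left(-424 + 2 \cdot 208\right) = 219128 + \left(-424 + 416\right) = 219128 - 8 = 219120$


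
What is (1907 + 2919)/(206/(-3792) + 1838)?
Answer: 9150096/3484745 ≈ 2.6258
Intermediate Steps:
(1907 + 2919)/(206/(-3792) + 1838) = 4826/(206*(-1/3792) + 1838) = 4826/(-103/1896 + 1838) = 4826/(3484745/1896) = 4826*(1896/3484745) = 9150096/3484745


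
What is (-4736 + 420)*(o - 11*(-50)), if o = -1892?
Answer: 5792072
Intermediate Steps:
(-4736 + 420)*(o - 11*(-50)) = (-4736 + 420)*(-1892 - 11*(-50)) = -4316*(-1892 + 550) = -4316*(-1342) = 5792072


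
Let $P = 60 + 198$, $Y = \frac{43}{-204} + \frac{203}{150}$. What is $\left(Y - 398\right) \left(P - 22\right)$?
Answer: $- \frac{119414407}{1275} \approx -93658.0$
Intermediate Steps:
$Y = \frac{5827}{5100}$ ($Y = 43 \left(- \frac{1}{204}\right) + 203 \cdot \frac{1}{150} = - \frac{43}{204} + \frac{203}{150} = \frac{5827}{5100} \approx 1.1425$)
$P = 258$
$\left(Y - 398\right) \left(P - 22\right) = \left(\frac{5827}{5100} - 398\right) \left(258 - 22\right) = \left(- \frac{2023973}{5100}\right) 236 = - \frac{119414407}{1275}$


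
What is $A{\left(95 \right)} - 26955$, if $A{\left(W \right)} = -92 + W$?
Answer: $-26952$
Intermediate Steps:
$A{\left(95 \right)} - 26955 = \left(-92 + 95\right) - 26955 = 3 - 26955 = -26952$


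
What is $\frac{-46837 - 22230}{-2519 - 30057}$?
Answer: $\frac{69067}{32576} \approx 2.1202$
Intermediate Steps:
$\frac{-46837 - 22230}{-2519 - 30057} = - \frac{69067}{-32576} = \left(-69067\right) \left(- \frac{1}{32576}\right) = \frac{69067}{32576}$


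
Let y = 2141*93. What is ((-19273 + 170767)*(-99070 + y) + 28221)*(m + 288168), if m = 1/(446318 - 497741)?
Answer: 74862591190972914723/17141 ≈ 4.3675e+15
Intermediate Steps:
y = 199113
m = -1/51423 (m = 1/(-51423) = -1/51423 ≈ -1.9447e-5)
((-19273 + 170767)*(-99070 + y) + 28221)*(m + 288168) = ((-19273 + 170767)*(-99070 + 199113) + 28221)*(-1/51423 + 288168) = (151494*100043 + 28221)*(14818463063/51423) = (15155914242 + 28221)*(14818463063/51423) = 15155942463*(14818463063/51423) = 74862591190972914723/17141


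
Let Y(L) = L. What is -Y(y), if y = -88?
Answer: 88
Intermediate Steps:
-Y(y) = -1*(-88) = 88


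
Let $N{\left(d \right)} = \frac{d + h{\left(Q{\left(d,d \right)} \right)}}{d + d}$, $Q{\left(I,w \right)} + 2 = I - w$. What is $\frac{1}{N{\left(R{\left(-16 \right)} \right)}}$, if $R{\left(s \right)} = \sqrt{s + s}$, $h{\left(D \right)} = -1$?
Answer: $\frac{8 \sqrt{2}}{i + 4 \sqrt{2}} \approx 1.9394 - 0.34284 i$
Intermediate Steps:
$Q{\left(I,w \right)} = -2 + I - w$ ($Q{\left(I,w \right)} = -2 + \left(I - w\right) = -2 + I - w$)
$R{\left(s \right)} = \sqrt{2} \sqrt{s}$ ($R{\left(s \right)} = \sqrt{2 s} = \sqrt{2} \sqrt{s}$)
$N{\left(d \right)} = \frac{-1 + d}{2 d}$ ($N{\left(d \right)} = \frac{d - 1}{d + d} = \frac{-1 + d}{2 d}$)
$\frac{1}{N{\left(R{\left(-16 \right)} \right)}} = \frac{1}{\frac{1}{2} \frac{1}{\sqrt{2} \sqrt{-16}} \left(-1 + \sqrt{2} \sqrt{-16}\right)} = \frac{1}{\frac{1}{2} \frac{1}{\sqrt{2} \cdot 4 i} \left(-1 + \sqrt{2} \cdot 4 i\right)} = \frac{1}{\frac{1}{2} \frac{1}{4 i \sqrt{2}} \left(-1 + 4 i \sqrt{2}\right)} = \frac{1}{\frac{1}{2} \left(- \frac{i \sqrt{2}}{8}\right) \left(-1 + 4 i \sqrt{2}\right)} = \frac{1}{\left(- \frac{1}{16}\right) i \sqrt{2} \left(-1 + 4 i \sqrt{2}\right)} = \frac{8 i \sqrt{2}}{-1 + 4 i \sqrt{2}}$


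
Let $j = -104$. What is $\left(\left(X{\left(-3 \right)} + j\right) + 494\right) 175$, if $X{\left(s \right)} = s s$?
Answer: $69825$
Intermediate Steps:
$X{\left(s \right)} = s^{2}$
$\left(\left(X{\left(-3 \right)} + j\right) + 494\right) 175 = \left(\left(\left(-3\right)^{2} - 104\right) + 494\right) 175 = \left(\left(9 - 104\right) + 494\right) 175 = \left(-95 + 494\right) 175 = 399 \cdot 175 = 69825$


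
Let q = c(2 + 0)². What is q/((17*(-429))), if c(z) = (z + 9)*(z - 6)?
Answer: -176/663 ≈ -0.26546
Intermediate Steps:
c(z) = (-6 + z)*(9 + z) (c(z) = (9 + z)*(-6 + z) = (-6 + z)*(9 + z))
q = 1936 (q = (-54 + (2 + 0)² + 3*(2 + 0))² = (-54 + 2² + 3*2)² = (-54 + 4 + 6)² = (-44)² = 1936)
q/((17*(-429))) = 1936/((17*(-429))) = 1936/(-7293) = 1936*(-1/7293) = -176/663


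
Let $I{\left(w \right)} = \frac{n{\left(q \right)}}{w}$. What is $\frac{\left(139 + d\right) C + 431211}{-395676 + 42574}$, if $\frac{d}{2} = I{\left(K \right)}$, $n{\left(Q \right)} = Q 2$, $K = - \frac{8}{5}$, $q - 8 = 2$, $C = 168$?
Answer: $- \frac{450363}{353102} \approx -1.2754$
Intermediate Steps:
$q = 10$ ($q = 8 + 2 = 10$)
$K = - \frac{8}{5}$ ($K = \left(-8\right) \frac{1}{5} = - \frac{8}{5} \approx -1.6$)
$n{\left(Q \right)} = 2 Q$
$I{\left(w \right)} = \frac{20}{w}$ ($I{\left(w \right)} = \frac{2 \cdot 10}{w} = \frac{20}{w}$)
$d = -25$ ($d = 2 \frac{20}{- \frac{8}{5}} = 2 \cdot 20 \left(- \frac{5}{8}\right) = 2 \left(- \frac{25}{2}\right) = -25$)
$\frac{\left(139 + d\right) C + 431211}{-395676 + 42574} = \frac{\left(139 - 25\right) 168 + 431211}{-395676 + 42574} = \frac{114 \cdot 168 + 431211}{-353102} = \left(19152 + 431211\right) \left(- \frac{1}{353102}\right) = 450363 \left(- \frac{1}{353102}\right) = - \frac{450363}{353102}$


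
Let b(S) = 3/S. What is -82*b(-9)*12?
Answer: 328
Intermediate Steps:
-82*b(-9)*12 = -246/(-9)*12 = -246*(-1)/9*12 = -82*(-⅓)*12 = (82/3)*12 = 328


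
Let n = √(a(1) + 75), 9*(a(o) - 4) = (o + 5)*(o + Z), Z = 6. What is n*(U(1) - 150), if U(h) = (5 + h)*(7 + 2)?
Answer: -32*√753 ≈ -878.11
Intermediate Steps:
U(h) = 45 + 9*h (U(h) = (5 + h)*9 = 45 + 9*h)
a(o) = 4 + (5 + o)*(6 + o)/9 (a(o) = 4 + ((o + 5)*(o + 6))/9 = 4 + ((5 + o)*(6 + o))/9 = 4 + (5 + o)*(6 + o)/9)
n = √753/3 (n = √((22/3 + (⅑)*1² + (11/9)*1) + 75) = √((22/3 + (⅑)*1 + 11/9) + 75) = √((22/3 + ⅑ + 11/9) + 75) = √(26/3 + 75) = √(251/3) = √753/3 ≈ 9.1469)
n*(U(1) - 150) = (√753/3)*((45 + 9*1) - 150) = (√753/3)*((45 + 9) - 150) = (√753/3)*(54 - 150) = (√753/3)*(-96) = -32*√753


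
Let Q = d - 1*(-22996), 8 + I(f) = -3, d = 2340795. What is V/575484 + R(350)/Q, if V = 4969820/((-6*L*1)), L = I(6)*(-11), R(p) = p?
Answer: -2900346325805/246898787821686 ≈ -0.011747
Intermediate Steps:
I(f) = -11 (I(f) = -8 - 3 = -11)
L = 121 (L = -11*(-11) = 121)
Q = 2363791 (Q = 2340795 - 1*(-22996) = 2340795 + 22996 = 2363791)
V = -2484910/363 (V = 4969820/((-6*121*1)) = 4969820/((-726*1)) = 4969820/(-726) = 4969820*(-1/726) = -2484910/363 ≈ -6845.5)
V/575484 + R(350)/Q = -2484910/363/575484 + 350/2363791 = -2484910/363*1/575484 + 350*(1/2363791) = -1242455/104450346 + 350/2363791 = -2900346325805/246898787821686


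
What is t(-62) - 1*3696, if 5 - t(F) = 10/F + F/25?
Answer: -2858478/775 ≈ -3688.4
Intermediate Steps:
t(F) = 5 - 10/F - F/25 (t(F) = 5 - (10/F + F/25) = 5 + (-10/F - F/25) = 5 - 10/F - F/25)
t(-62) - 1*3696 = (5 - 10/(-62) - 1/25*(-62)) - 1*3696 = (5 - 10*(-1/62) + 62/25) - 3696 = (5 + 5/31 + 62/25) - 3696 = 5922/775 - 3696 = -2858478/775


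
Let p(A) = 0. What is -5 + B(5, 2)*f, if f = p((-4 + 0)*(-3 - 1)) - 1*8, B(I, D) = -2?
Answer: 11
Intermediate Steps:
f = -8 (f = 0 - 1*8 = 0 - 8 = -8)
-5 + B(5, 2)*f = -5 - 2*(-8) = -5 + 16 = 11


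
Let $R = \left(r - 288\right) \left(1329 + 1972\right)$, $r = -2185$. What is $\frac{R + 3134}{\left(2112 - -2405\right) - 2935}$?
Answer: $- \frac{8160239}{1582} \approx -5158.2$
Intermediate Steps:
$R = -8163373$ ($R = \left(-2185 - 288\right) \left(1329 + 1972\right) = \left(-2473\right) 3301 = -8163373$)
$\frac{R + 3134}{\left(2112 - -2405\right) - 2935} = \frac{-8163373 + 3134}{\left(2112 - -2405\right) - 2935} = - \frac{8160239}{\left(2112 + 2405\right) - 2935} = - \frac{8160239}{4517 - 2935} = - \frac{8160239}{1582}$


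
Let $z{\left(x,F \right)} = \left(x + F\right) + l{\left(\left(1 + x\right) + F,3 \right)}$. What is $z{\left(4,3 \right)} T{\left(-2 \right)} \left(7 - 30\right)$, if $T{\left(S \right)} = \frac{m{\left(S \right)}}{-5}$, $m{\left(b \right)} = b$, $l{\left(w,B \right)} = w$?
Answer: $-138$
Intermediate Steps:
$T{\left(S \right)} = - \frac{S}{5}$ ($T{\left(S \right)} = \frac{S}{-5} = S \left(- \frac{1}{5}\right) = - \frac{S}{5}$)
$z{\left(x,F \right)} = 1 + 2 F + 2 x$ ($z{\left(x,F \right)} = \left(x + F\right) + \left(\left(1 + x\right) + F\right) = \left(F + x\right) + \left(1 + F + x\right) = 1 + 2 F + 2 x$)
$z{\left(4,3 \right)} T{\left(-2 \right)} \left(7 - 30\right) = \left(1 + 2 \cdot 3 + 2 \cdot 4\right) \left(\left(- \frac{1}{5}\right) \left(-2\right)\right) \left(7 - 30\right) = \left(1 + 6 + 8\right) \frac{2}{5} \left(-23\right) = 15 \cdot \frac{2}{5} \left(-23\right) = 6 \left(-23\right) = -138$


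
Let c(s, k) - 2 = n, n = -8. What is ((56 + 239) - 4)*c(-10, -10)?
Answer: -1746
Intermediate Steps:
c(s, k) = -6 (c(s, k) = 2 - 8 = -6)
((56 + 239) - 4)*c(-10, -10) = ((56 + 239) - 4)*(-6) = (295 - 4)*(-6) = 291*(-6) = -1746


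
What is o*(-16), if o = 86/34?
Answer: -688/17 ≈ -40.471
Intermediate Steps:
o = 43/17 (o = 86*(1/34) = 43/17 ≈ 2.5294)
o*(-16) = (43/17)*(-16) = -688/17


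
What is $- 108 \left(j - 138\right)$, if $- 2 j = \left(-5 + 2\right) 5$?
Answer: $14094$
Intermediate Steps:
$j = \frac{15}{2}$ ($j = - \frac{\left(-5 + 2\right) 5}{2} = - \frac{\left(-3\right) 5}{2} = \left(- \frac{1}{2}\right) \left(-15\right) = \frac{15}{2} \approx 7.5$)
$- 108 \left(j - 138\right) = - 108 \left(\frac{15}{2} - 138\right) = \left(-108\right) \left(- \frac{261}{2}\right) = 14094$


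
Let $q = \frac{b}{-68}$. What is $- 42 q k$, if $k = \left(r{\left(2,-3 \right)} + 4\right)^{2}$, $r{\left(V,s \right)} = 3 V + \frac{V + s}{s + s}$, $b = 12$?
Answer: $\frac{26047}{34} \approx 766.09$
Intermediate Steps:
$q = - \frac{3}{17}$ ($q = \frac{12}{-68} = 12 \left(- \frac{1}{68}\right) = - \frac{3}{17} \approx -0.17647$)
$r{\left(V,s \right)} = 3 V + \frac{V + s}{2 s}$
$k = \frac{3721}{36}$ ($k = \left(\frac{2 - 3 \left(1 + 6 \cdot 2\right)}{2 \left(-3\right)} + 4\right)^{2} = \left(\frac{1}{2} \left(- \frac{1}{3}\right) \left(2 - 3 \left(1 + 12\right)\right) + 4\right)^{2} = \left(\frac{1}{2} \left(- \frac{1}{3}\right) \left(2 - 39\right) + 4\right)^{2} = \left(\frac{1}{2} \left(- \frac{1}{3}\right) \left(-37\right) + 4\right)^{2} = \left(\frac{37}{6} + 4\right)^{2} = \left(\frac{61}{6}\right)^{2} = \frac{3721}{36} \approx 103.36$)
$- 42 q k = \left(-42\right) \left(- \frac{3}{17}\right) \frac{3721}{36} = \frac{126}{17} \cdot \frac{3721}{36} = \frac{26047}{34}$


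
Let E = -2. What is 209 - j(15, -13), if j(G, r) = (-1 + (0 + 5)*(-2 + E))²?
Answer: -232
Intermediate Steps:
j(G, r) = 441 (j(G, r) = (-1 + (0 + 5)*(-2 - 2))² = (-1 + 5*(-4))² = (-1 - 20)² = (-21)² = 441)
209 - j(15, -13) = 209 - 1*441 = 209 - 441 = -232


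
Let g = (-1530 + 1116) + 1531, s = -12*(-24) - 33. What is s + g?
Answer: 1372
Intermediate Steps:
s = 255 (s = 288 - 33 = 255)
g = 1117 (g = -414 + 1531 = 1117)
s + g = 255 + 1117 = 1372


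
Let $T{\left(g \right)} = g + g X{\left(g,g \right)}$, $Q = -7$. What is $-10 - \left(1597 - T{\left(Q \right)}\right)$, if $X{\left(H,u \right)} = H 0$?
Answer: $-1614$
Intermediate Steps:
$X{\left(H,u \right)} = 0$
$T{\left(g \right)} = g$ ($T{\left(g \right)} = g + g 0 = g + 0 = g$)
$-10 - \left(1597 - T{\left(Q \right)}\right) = -10 - \left(1597 - -7\right) = -10 - \left(1597 + 7\right) = -10 - 1604 = -1614$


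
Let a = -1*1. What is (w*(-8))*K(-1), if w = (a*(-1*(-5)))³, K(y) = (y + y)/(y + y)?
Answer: 1000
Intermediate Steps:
a = -1
K(y) = 1 (K(y) = (2*y)/((2*y)) = (2*y)*(1/(2*y)) = 1)
w = -125 (w = (-(-1)*(-5))³ = (-1*5)³ = (-5)³ = -125)
(w*(-8))*K(-1) = -125*(-8)*1 = 1000*1 = 1000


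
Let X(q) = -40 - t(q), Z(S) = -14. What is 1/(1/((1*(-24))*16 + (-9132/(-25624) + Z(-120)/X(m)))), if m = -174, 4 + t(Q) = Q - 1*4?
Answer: -174535933/454826 ≈ -383.74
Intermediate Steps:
t(Q) = -8 + Q (t(Q) = -4 + (Q - 1*4) = -4 + (Q - 4) = -4 + (-4 + Q) = -8 + Q)
X(q) = -32 - q (X(q) = -40 - (-8 + q) = -40 + (8 - q) = -32 - q)
1/(1/((1*(-24))*16 + (-9132/(-25624) + Z(-120)/X(m)))) = 1/(1/((1*(-24))*16 + (-9132/(-25624) - 14/(-32 - 1*(-174))))) = 1/(1/(-24*16 + (-9132*(-1/25624) - 14/(-32 + 174)))) = 1/(1/(-384 + (2283/6406 - 14/142))) = 1/(1/(-384 + (2283/6406 - 14*1/142))) = 1/(1/(-384 + (2283/6406 - 7/71))) = 1/(1/(-384 + 117251/454826)) = 1/(1/(-174535933/454826)) = 1/(-454826/174535933) = -174535933/454826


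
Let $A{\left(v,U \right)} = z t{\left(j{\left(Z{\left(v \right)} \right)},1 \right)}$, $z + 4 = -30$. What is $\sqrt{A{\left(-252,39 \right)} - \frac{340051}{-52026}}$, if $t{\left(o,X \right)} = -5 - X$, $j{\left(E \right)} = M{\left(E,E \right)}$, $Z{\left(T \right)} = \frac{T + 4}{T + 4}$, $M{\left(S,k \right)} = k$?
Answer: $\frac{\sqrt{569859247230}}{52026} \approx 14.51$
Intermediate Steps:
$Z{\left(T \right)} = 1$ ($Z{\left(T \right)} = \frac{4 + T}{4 + T} = 1$)
$j{\left(E \right)} = E$
$z = -34$ ($z = -4 - 30 = -34$)
$A{\left(v,U \right)} = 204$ ($A{\left(v,U \right)} = - 34 \left(-5 - 1\right) = \left(-34\right) \left(-6\right) = 204$)
$\sqrt{A{\left(-252,39 \right)} - \frac{340051}{-52026}} = \sqrt{204 - \frac{340051}{-52026}} = \sqrt{204 - - \frac{340051}{52026}} = \sqrt{204 + \frac{340051}{52026}} = \sqrt{\frac{10953355}{52026}} = \frac{\sqrt{569859247230}}{52026}$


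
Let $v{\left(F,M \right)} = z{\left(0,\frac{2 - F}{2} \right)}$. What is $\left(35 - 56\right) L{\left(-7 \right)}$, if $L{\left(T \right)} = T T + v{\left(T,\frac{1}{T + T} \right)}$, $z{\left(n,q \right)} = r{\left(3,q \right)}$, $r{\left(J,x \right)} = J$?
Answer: $-1092$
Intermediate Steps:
$z{\left(n,q \right)} = 3$
$v{\left(F,M \right)} = 3$
$L{\left(T \right)} = 3 + T^{2}$ ($L{\left(T \right)} = T T + 3 = T^{2} + 3 = 3 + T^{2}$)
$\left(35 - 56\right) L{\left(-7 \right)} = \left(35 - 56\right) \left(3 + \left(-7\right)^{2}\right) = - 21 \left(3 + 49\right) = \left(-21\right) 52 = -1092$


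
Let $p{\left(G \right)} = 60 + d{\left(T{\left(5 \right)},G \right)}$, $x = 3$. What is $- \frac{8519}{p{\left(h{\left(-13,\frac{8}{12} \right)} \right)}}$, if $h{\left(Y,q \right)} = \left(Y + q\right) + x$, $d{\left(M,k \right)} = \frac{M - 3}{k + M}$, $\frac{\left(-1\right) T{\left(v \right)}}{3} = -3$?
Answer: $- \frac{1217}{6} \approx -202.83$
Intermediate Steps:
$T{\left(v \right)} = 9$ ($T{\left(v \right)} = \left(-3\right) \left(-3\right) = 9$)
$d{\left(M,k \right)} = \frac{-3 + M}{M + k}$
$h{\left(Y,q \right)} = 3 + Y + q$ ($h{\left(Y,q \right)} = \left(Y + q\right) + 3 = 3 + Y + q$)
$p{\left(G \right)} = 60 + \frac{6}{9 + G}$ ($p{\left(G \right)} = 60 + \frac{-3 + 9}{9 + G} = 60 + \frac{1}{9 + G} 6 = 60 + \frac{6}{9 + G}$)
$- \frac{8519}{p{\left(h{\left(-13,\frac{8}{12} \right)} \right)}} = - \frac{8519}{6 \frac{1}{9 + \left(3 - 13 + \frac{8}{12}\right)} \left(91 + 10 \left(3 - 13 + \frac{8}{12}\right)\right)} = - \frac{8519}{6 \frac{1}{9 + \left(3 - 13 + 8 \cdot \frac{1}{12}\right)} \left(91 + 10 \left(3 - 13 + 8 \cdot \frac{1}{12}\right)\right)} = - \frac{8519}{6 \frac{1}{9 + \left(3 - 13 + \frac{2}{3}\right)} \left(91 + 10 \left(3 - 13 + \frac{2}{3}\right)\right)} = - \frac{8519}{6 \frac{1}{9 - \frac{28}{3}} \left(91 + 10 \left(- \frac{28}{3}\right)\right)} = - \frac{8519}{6 \frac{1}{- \frac{1}{3}} \left(91 - \frac{280}{3}\right)} = - \frac{8519}{6 \left(-3\right) \left(- \frac{7}{3}\right)} = - \frac{8519}{42} = \left(-8519\right) \frac{1}{42} = - \frac{1217}{6}$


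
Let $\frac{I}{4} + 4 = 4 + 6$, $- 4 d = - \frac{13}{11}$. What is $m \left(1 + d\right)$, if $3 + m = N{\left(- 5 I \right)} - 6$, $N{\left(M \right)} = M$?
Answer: $- \frac{7353}{44} \approx -167.11$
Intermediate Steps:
$d = \frac{13}{44}$ ($d = - \frac{\left(-13\right) \frac{1}{11}}{4} = \left(- \frac{1}{4}\right) \left(- \frac{13}{11}\right) = \frac{13}{44} \approx 0.29545$)
$I = 24$ ($I = -16 + 4 \left(4 + 6\right) = -16 + 4 \cdot 10 = -16 + 40 = 24$)
$m = -129$ ($m = -3 - 126 = -129$)
$m \left(1 + d\right) = - 129 \left(1 + \frac{13}{44}\right) = \left(-129\right) \frac{57}{44} = - \frac{7353}{44}$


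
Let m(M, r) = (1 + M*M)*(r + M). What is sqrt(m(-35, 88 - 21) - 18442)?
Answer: 3*sqrt(2310) ≈ 144.19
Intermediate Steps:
m(M, r) = (1 + M**2)*(M + r)
sqrt(m(-35, 88 - 21) - 18442) = sqrt((-35 + (88 - 21) + (-35)**3 + (88 - 21)*(-35)**2) - 18442) = sqrt((-35 + 67 - 42875 + 67*1225) - 18442) = sqrt((-35 + 67 - 42875 + 82075) - 18442) = sqrt(39232 - 18442) = sqrt(20790) = 3*sqrt(2310)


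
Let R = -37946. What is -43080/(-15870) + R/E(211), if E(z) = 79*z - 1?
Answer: 1930907/4408686 ≈ 0.43798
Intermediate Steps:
E(z) = -1 + 79*z
-43080/(-15870) + R/E(211) = -43080/(-15870) - 37946/(-1 + 79*211) = -43080*(-1/15870) - 37946/(-1 + 16669) = 1436/529 - 37946/16668 = 1436/529 - 37946*1/16668 = 1436/529 - 18973/8334 = 1930907/4408686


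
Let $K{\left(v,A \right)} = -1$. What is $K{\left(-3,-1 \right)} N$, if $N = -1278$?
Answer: $1278$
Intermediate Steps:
$K{\left(-3,-1 \right)} N = \left(-1\right) \left(-1278\right) = 1278$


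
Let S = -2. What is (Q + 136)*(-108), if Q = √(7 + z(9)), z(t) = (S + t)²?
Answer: -14688 - 216*√14 ≈ -15496.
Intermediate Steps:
z(t) = (-2 + t)²
Q = 2*√14 (Q = √(7 + (-2 + 9)²) = √(7 + 7²) = √(7 + 49) = √56 = 2*√14 ≈ 7.4833)
(Q + 136)*(-108) = (2*√14 + 136)*(-108) = (136 + 2*√14)*(-108) = -14688 - 216*√14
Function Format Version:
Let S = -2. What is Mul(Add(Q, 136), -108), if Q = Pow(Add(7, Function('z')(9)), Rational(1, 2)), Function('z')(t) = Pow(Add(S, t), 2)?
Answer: Add(-14688, Mul(-216, Pow(14, Rational(1, 2)))) ≈ -15496.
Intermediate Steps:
Function('z')(t) = Pow(Add(-2, t), 2)
Q = Mul(2, Pow(14, Rational(1, 2))) (Q = Pow(Add(7, Pow(Add(-2, 9), 2)), Rational(1, 2)) = Pow(Add(7, Pow(7, 2)), Rational(1, 2)) = Pow(Add(7, 49), Rational(1, 2)) = Pow(56, Rational(1, 2)) = Mul(2, Pow(14, Rational(1, 2))) ≈ 7.4833)
Mul(Add(Q, 136), -108) = Mul(Add(Mul(2, Pow(14, Rational(1, 2))), 136), -108) = Mul(Add(136, Mul(2, Pow(14, Rational(1, 2)))), -108) = Add(-14688, Mul(-216, Pow(14, Rational(1, 2))))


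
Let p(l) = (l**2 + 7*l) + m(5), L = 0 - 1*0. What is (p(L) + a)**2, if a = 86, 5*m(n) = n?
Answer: 7569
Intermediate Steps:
m(n) = n/5
L = 0 (L = 0 + 0 = 0)
p(l) = 1 + l**2 + 7*l (p(l) = (l**2 + 7*l) + (1/5)*5 = (l**2 + 7*l) + 1 = 1 + l**2 + 7*l)
(p(L) + a)**2 = ((1 + 0**2 + 7*0) + 86)**2 = ((1 + 0 + 0) + 86)**2 = (1 + 86)**2 = 87**2 = 7569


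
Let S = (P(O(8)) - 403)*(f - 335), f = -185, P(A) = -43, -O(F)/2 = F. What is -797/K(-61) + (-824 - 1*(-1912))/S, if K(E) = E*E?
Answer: -11299487/53935895 ≈ -0.20950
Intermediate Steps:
O(F) = -2*F
K(E) = E**2
S = 231920 (S = (-43 - 403)*(-185 - 335) = -446*(-520) = 231920)
-797/K(-61) + (-824 - 1*(-1912))/S = -797/((-61)**2) + (-824 - 1*(-1912))/231920 = -797/3721 + (-824 + 1912)*(1/231920) = -797*1/3721 + 1088*(1/231920) = -797/3721 + 68/14495 = -11299487/53935895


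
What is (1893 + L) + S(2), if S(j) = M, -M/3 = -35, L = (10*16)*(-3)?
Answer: 1518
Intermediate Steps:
L = -480 (L = 160*(-3) = -480)
M = 105 (M = -3*(-35) = 105)
S(j) = 105
(1893 + L) + S(2) = (1893 - 480) + 105 = 1413 + 105 = 1518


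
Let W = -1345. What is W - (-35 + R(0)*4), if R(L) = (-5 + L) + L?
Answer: -1290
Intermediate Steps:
R(L) = -5 + 2*L
W - (-35 + R(0)*4) = -1345 - (-35 + (-5 + 2*0)*4) = -1345 - (-35 + (-5 + 0)*4) = -1345 - (-35 - 5*4) = -1345 - (-35 - 20) = -1345 - 1*(-55) = -1345 + 55 = -1290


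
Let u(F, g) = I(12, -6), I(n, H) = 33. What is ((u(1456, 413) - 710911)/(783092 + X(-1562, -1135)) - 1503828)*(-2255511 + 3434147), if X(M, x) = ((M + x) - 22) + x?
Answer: -690586778713431556/389619 ≈ -1.7725e+12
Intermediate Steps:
u(F, g) = 33
X(M, x) = -22 + M + 2*x (X(M, x) = (-22 + M + x) + x = -22 + M + 2*x)
((u(1456, 413) - 710911)/(783092 + X(-1562, -1135)) - 1503828)*(-2255511 + 3434147) = ((33 - 710911)/(783092 + (-22 - 1562 + 2*(-1135))) - 1503828)*(-2255511 + 3434147) = (-710878/(783092 + (-22 - 1562 - 2270)) - 1503828)*1178636 = (-710878/(783092 - 3854) - 1503828)*1178636 = (-710878/779238 - 1503828)*1178636 = (-710878*1/779238 - 1503828)*1178636 = (-355439/389619 - 1503828)*1178636 = -585920316971/389619*1178636 = -690586778713431556/389619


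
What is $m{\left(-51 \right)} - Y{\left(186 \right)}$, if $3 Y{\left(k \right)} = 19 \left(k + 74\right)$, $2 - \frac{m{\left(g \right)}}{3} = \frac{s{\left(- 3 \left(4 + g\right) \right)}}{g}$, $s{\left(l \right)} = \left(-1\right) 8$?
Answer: $- \frac{83698}{51} \approx -1641.1$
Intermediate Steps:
$s{\left(l \right)} = -8$
$m{\left(g \right)} = 6 + \frac{24}{g}$ ($m{\left(g \right)} = 6 - 3 \left(- \frac{8}{g}\right) = 6 + \frac{24}{g}$)
$Y{\left(k \right)} = \frac{1406}{3} + \frac{19 k}{3}$ ($Y{\left(k \right)} = \frac{19 \left(k + 74\right)}{3} = \frac{19 \left(74 + k\right)}{3} = \frac{1406 + 19 k}{3} = \frac{1406}{3} + \frac{19 k}{3}$)
$m{\left(-51 \right)} - Y{\left(186 \right)} = \left(6 + \frac{24}{-51}\right) - \left(\frac{1406}{3} + \frac{19}{3} \cdot 186\right) = \left(6 + 24 \left(- \frac{1}{51}\right)\right) - \left(\frac{1406}{3} + 1178\right) = \left(6 - \frac{8}{17}\right) - \frac{4940}{3} = \frac{94}{17} - \frac{4940}{3} = - \frac{83698}{51}$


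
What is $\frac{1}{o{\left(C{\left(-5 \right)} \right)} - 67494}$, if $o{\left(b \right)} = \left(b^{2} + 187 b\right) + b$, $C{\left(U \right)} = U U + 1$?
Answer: $- \frac{1}{61930} \approx -1.6147 \cdot 10^{-5}$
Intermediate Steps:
$C{\left(U \right)} = 1 + U^{2}$ ($C{\left(U \right)} = U^{2} + 1 = 1 + U^{2}$)
$o{\left(b \right)} = b^{2} + 188 b$
$\frac{1}{o{\left(C{\left(-5 \right)} \right)} - 67494} = \frac{1}{\left(1 + \left(-5\right)^{2}\right) \left(188 + \left(1 + \left(-5\right)^{2}\right)\right) - 67494} = \frac{1}{\left(1 + 25\right) \left(188 + \left(1 + 25\right)\right) - 67494} = \frac{1}{26 \left(188 + 26\right) - 67494} = \frac{1}{26 \cdot 214 - 67494} = \frac{1}{5564 - 67494} = \frac{1}{-61930} = - \frac{1}{61930}$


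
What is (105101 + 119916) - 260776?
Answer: -35759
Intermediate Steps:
(105101 + 119916) - 260776 = 225017 - 260776 = -35759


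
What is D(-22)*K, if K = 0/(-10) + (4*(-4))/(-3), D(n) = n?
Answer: -352/3 ≈ -117.33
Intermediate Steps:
K = 16/3 (K = 0*(-⅒) - 16*(-⅓) = 0 + 16/3 = 16/3 ≈ 5.3333)
D(-22)*K = -22*16/3 = -352/3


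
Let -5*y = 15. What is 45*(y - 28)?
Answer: -1395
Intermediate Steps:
y = -3 (y = -⅕*15 = -3)
45*(y - 28) = 45*(-3 - 28) = 45*(-31) = -1395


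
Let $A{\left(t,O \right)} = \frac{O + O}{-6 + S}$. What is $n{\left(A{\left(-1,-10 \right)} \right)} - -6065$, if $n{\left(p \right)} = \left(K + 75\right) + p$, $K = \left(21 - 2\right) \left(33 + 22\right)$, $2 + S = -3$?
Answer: $\frac{79055}{11} \approx 7186.8$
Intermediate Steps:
$S = -5$ ($S = -2 - 3 = -5$)
$A{\left(t,O \right)} = - \frac{2 O}{11}$ ($A{\left(t,O \right)} = \frac{O + O}{-6 - 5} = \frac{2 O}{-11} = 2 O \left(- \frac{1}{11}\right) = - \frac{2 O}{11}$)
$K = 1045$ ($K = 19 \cdot 55 = 1045$)
$n{\left(p \right)} = 1120 + p$ ($n{\left(p \right)} = \left(1045 + 75\right) + p = 1120 + p$)
$n{\left(A{\left(-1,-10 \right)} \right)} - -6065 = \left(1120 - - \frac{20}{11}\right) - -6065 = \left(1120 + \frac{20}{11}\right) + 6065 = \frac{12340}{11} + 6065 = \frac{79055}{11}$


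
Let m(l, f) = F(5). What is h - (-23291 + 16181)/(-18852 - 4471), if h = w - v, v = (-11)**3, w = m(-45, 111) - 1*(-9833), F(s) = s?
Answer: 260487477/23323 ≈ 11169.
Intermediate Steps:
m(l, f) = 5
w = 9838 (w = 5 - 1*(-9833) = 5 + 9833 = 9838)
v = -1331
h = 11169 (h = 9838 - 1*(-1331) = 9838 + 1331 = 11169)
h - (-23291 + 16181)/(-18852 - 4471) = 11169 - (-23291 + 16181)/(-18852 - 4471) = 11169 - (-7110)/(-23323) = 11169 - (-7110)*(-1)/23323 = 11169 - 1*7110/23323 = 11169 - 7110/23323 = 260487477/23323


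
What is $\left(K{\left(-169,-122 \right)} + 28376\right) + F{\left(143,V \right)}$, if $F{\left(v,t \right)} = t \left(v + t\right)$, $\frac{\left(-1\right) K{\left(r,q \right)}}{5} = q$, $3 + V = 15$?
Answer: $30846$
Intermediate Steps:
$V = 12$ ($V = -3 + 15 = 12$)
$K{\left(r,q \right)} = - 5 q$
$F{\left(v,t \right)} = t \left(t + v\right)$
$\left(K{\left(-169,-122 \right)} + 28376\right) + F{\left(143,V \right)} = \left(\left(-5\right) \left(-122\right) + 28376\right) + 12 \left(12 + 143\right) = \left(610 + 28376\right) + 12 \cdot 155 = 28986 + 1860 = 30846$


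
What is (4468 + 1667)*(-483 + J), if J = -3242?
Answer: -22852875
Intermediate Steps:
(4468 + 1667)*(-483 + J) = (4468 + 1667)*(-483 - 3242) = 6135*(-3725) = -22852875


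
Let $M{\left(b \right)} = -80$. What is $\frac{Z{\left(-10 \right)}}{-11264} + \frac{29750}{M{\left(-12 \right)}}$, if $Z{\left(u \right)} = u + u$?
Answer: $- \frac{1047195}{2816} \approx -371.87$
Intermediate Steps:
$Z{\left(u \right)} = 2 u$
$\frac{Z{\left(-10 \right)}}{-11264} + \frac{29750}{M{\left(-12 \right)}} = \frac{2 \left(-10\right)}{-11264} + \frac{29750}{-80} = \left(-20\right) \left(- \frac{1}{11264}\right) + 29750 \left(- \frac{1}{80}\right) = \frac{5}{2816} - \frac{2975}{8} = - \frac{1047195}{2816}$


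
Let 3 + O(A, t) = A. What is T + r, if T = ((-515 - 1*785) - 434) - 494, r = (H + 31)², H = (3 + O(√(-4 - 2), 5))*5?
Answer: -1417 + 310*I*√6 ≈ -1417.0 + 759.34*I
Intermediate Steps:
O(A, t) = -3 + A
H = 5*I*√6 (H = (3 + (-3 + √(-4 - 2)))*5 = (3 + (-3 + √(-6)))*5 = (3 + (-3 + I*√6))*5 = (I*√6)*5 = 5*I*√6 ≈ 12.247*I)
r = (31 + 5*I*√6)² (r = (5*I*√6 + 31)² = (31 + 5*I*√6)² ≈ 811.0 + 759.34*I)
T = -2228 (T = ((-515 - 785) - 434) - 494 = (-1300 - 434) - 494 = -1734 - 494 = -2228)
T + r = -2228 + (811 + 310*I*√6) = -1417 + 310*I*√6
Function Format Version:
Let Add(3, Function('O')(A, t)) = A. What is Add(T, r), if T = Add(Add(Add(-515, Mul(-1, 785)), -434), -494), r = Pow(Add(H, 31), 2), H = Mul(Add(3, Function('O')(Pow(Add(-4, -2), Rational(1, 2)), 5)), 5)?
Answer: Add(-1417, Mul(310, I, Pow(6, Rational(1, 2)))) ≈ Add(-1417.0, Mul(759.34, I))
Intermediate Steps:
Function('O')(A, t) = Add(-3, A)
H = Mul(5, I, Pow(6, Rational(1, 2))) (H = Mul(Add(3, Add(-3, Pow(Add(-4, -2), Rational(1, 2)))), 5) = Mul(Add(3, Add(-3, Pow(-6, Rational(1, 2)))), 5) = Mul(Add(3, Add(-3, Mul(I, Pow(6, Rational(1, 2))))), 5) = Mul(Mul(I, Pow(6, Rational(1, 2))), 5) = Mul(5, I, Pow(6, Rational(1, 2))) ≈ Mul(12.247, I))
r = Pow(Add(31, Mul(5, I, Pow(6, Rational(1, 2)))), 2) (r = Pow(Add(Mul(5, I, Pow(6, Rational(1, 2))), 31), 2) = Pow(Add(31, Mul(5, I, Pow(6, Rational(1, 2)))), 2) ≈ Add(811.00, Mul(759.34, I)))
T = -2228 (T = Add(Add(Add(-515, -785), -434), -494) = Add(Add(-1300, -434), -494) = Add(-1734, -494) = -2228)
Add(T, r) = Add(-2228, Add(811, Mul(310, I, Pow(6, Rational(1, 2))))) = Add(-1417, Mul(310, I, Pow(6, Rational(1, 2))))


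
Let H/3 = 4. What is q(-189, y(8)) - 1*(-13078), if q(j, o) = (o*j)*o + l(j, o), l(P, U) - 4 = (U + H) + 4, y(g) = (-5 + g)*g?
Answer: -95742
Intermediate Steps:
H = 12 (H = 3*4 = 12)
y(g) = g*(-5 + g)
l(P, U) = 20 + U (l(P, U) = 4 + ((U + 12) + 4) = 4 + ((12 + U) + 4) = 4 + (16 + U) = 20 + U)
q(j, o) = 20 + o + j*o**2 (q(j, o) = (o*j)*o + (20 + o) = (j*o)*o + (20 + o) = j*o**2 + (20 + o) = 20 + o + j*o**2)
q(-189, y(8)) - 1*(-13078) = (20 + 8*(-5 + 8) - 189*64*(-5 + 8)**2) - 1*(-13078) = (20 + 8*3 - 189*(8*3)**2) + 13078 = (20 + 24 - 189*24**2) + 13078 = (20 + 24 - 189*576) + 13078 = (20 + 24 - 108864) + 13078 = -108820 + 13078 = -95742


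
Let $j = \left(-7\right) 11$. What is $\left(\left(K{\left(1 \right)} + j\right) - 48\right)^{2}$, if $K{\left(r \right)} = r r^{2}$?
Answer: $15376$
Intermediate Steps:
$K{\left(r \right)} = r^{3}$
$j = -77$
$\left(\left(K{\left(1 \right)} + j\right) - 48\right)^{2} = \left(\left(1^{3} - 77\right) - 48\right)^{2} = \left(\left(1 - 77\right) - 48\right)^{2} = \left(-76 - 48\right)^{2} = \left(-124\right)^{2} = 15376$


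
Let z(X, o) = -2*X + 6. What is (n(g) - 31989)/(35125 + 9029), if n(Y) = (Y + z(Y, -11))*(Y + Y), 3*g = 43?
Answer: -290051/397386 ≈ -0.72990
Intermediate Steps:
g = 43/3 (g = (⅓)*43 = 43/3 ≈ 14.333)
z(X, o) = 6 - 2*X
n(Y) = 2*Y*(6 - Y) (n(Y) = (Y + (6 - 2*Y))*(Y + Y) = (6 - Y)*(2*Y) = 2*Y*(6 - Y))
(n(g) - 31989)/(35125 + 9029) = (2*(43/3)*(6 - 1*43/3) - 31989)/(35125 + 9029) = (2*(43/3)*(6 - 43/3) - 31989)/44154 = (2*(43/3)*(-25/3) - 31989)*(1/44154) = (-2150/9 - 31989)*(1/44154) = -290051/9*1/44154 = -290051/397386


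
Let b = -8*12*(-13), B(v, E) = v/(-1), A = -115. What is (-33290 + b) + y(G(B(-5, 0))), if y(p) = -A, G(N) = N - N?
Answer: -31927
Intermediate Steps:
B(v, E) = -v (B(v, E) = v*(-1) = -v)
G(N) = 0
y(p) = 115 (y(p) = -1*(-115) = 115)
b = 1248 (b = -96*(-13) = 1248)
(-33290 + b) + y(G(B(-5, 0))) = (-33290 + 1248) + 115 = -32042 + 115 = -31927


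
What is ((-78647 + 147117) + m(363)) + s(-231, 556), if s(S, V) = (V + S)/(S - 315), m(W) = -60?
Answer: 2873195/42 ≈ 68409.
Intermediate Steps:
s(S, V) = (S + V)/(-315 + S)
((-78647 + 147117) + m(363)) + s(-231, 556) = ((-78647 + 147117) - 60) + (-231 + 556)/(-315 - 231) = (68470 - 60) + 325/(-546) = 68410 - 1/546*325 = 68410 - 25/42 = 2873195/42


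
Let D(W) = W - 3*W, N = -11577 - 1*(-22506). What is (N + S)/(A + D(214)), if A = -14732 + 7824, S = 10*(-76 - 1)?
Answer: -10159/7336 ≈ -1.3848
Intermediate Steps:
N = 10929 (N = -11577 + 22506 = 10929)
S = -770 (S = 10*(-77) = -770)
D(W) = -2*W
A = -6908
(N + S)/(A + D(214)) = (10929 - 770)/(-6908 - 2*214) = 10159/(-6908 - 428) = 10159/(-7336) = 10159*(-1/7336) = -10159/7336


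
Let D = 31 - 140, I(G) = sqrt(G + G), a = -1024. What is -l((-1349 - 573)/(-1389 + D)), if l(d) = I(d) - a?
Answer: -1024 - 31*sqrt(1498)/749 ≈ -1025.6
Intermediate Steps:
I(G) = sqrt(2)*sqrt(G) (I(G) = sqrt(2*G) = sqrt(2)*sqrt(G))
D = -109
l(d) = 1024 + sqrt(2)*sqrt(d) (l(d) = sqrt(2)*sqrt(d) - 1*(-1024) = sqrt(2)*sqrt(d) + 1024 = 1024 + sqrt(2)*sqrt(d))
-l((-1349 - 573)/(-1389 + D)) = -(1024 + sqrt(2)*sqrt((-1349 - 573)/(-1389 - 109))) = -(1024 + sqrt(2)*sqrt(-1922/(-1498))) = -(1024 + sqrt(2)*sqrt(-1922*(-1/1498))) = -(1024 + sqrt(2)*sqrt(961/749)) = -(1024 + sqrt(2)*(31*sqrt(749)/749)) = -(1024 + 31*sqrt(1498)/749) = -1024 - 31*sqrt(1498)/749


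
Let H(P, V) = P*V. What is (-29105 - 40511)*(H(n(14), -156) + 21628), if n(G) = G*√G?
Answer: -1505654848 + 152041344*√14 ≈ -9.3677e+8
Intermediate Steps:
n(G) = G^(3/2)
(-29105 - 40511)*(H(n(14), -156) + 21628) = (-29105 - 40511)*(14^(3/2)*(-156) + 21628) = -69616*((14*√14)*(-156) + 21628) = -69616*(-2184*√14 + 21628) = -69616*(21628 - 2184*√14) = -1505654848 + 152041344*√14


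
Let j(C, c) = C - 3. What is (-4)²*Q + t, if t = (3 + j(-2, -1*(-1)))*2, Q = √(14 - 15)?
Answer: -4 + 16*I ≈ -4.0 + 16.0*I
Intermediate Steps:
Q = I (Q = √(-1) = I ≈ 1.0*I)
j(C, c) = -3 + C
t = -4 (t = (3 + (-3 - 2))*2 = (3 - 5)*2 = -2*2 = -4)
(-4)²*Q + t = (-4)²*I - 4 = 16*I - 4 = -4 + 16*I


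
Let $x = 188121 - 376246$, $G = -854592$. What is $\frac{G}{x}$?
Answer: $\frac{854592}{188125} \approx 4.5427$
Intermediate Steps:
$x = -188125$ ($x = 188121 - 376246 = -188125$)
$\frac{G}{x} = - \frac{854592}{-188125} = \left(-854592\right) \left(- \frac{1}{188125}\right) = \frac{854592}{188125}$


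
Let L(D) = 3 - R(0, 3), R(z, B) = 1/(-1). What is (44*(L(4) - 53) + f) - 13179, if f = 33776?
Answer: 18441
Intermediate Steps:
R(z, B) = -1
L(D) = 4 (L(D) = 3 - 1*(-1) = 3 + 1 = 4)
(44*(L(4) - 53) + f) - 13179 = (44*(4 - 53) + 33776) - 13179 = (44*(-49) + 33776) - 13179 = (-2156 + 33776) - 13179 = 31620 - 13179 = 18441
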